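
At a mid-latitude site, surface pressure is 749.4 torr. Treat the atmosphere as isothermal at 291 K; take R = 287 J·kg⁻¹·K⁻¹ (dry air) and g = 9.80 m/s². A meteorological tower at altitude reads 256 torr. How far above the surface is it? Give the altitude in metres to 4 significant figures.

z ≈ 9154 m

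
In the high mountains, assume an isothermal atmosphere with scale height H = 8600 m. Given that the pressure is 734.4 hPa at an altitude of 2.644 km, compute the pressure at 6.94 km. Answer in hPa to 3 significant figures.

P ≈ 446 hPa

Between two levels, P₂ = P₁ exp(−Δz/H) with Δz = z₂ − z₁.
Δz = 6940.0 − 2644.0 = 4296.0 m; Δz/H = 4296.0/8600.0 = 0.49953.
P₂ = 734.4 × exp(−0.49953) = 734.4 × 0.60682 = 445.65 hPa.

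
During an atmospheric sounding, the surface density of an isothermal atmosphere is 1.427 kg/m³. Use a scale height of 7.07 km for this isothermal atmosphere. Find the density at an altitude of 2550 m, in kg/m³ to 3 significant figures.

ρ ≈ 0.995 kg/m³

In an isothermal atmosphere, density decays like pressure: ρ = ρ₀ exp(−z/H).
z/H = 2550.0/7070.0 = 0.36068; exp(−0.36068) = 0.69720.
ρ = 1.427 × 0.69720 = 0.99490 kg/m³.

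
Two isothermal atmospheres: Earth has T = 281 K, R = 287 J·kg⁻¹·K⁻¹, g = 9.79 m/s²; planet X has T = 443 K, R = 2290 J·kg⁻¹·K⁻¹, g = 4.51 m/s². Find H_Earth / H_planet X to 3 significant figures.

H_Earth/H_planet X ≈ 0.0366

H = RT/g for each body.
H_Earth = 287 × 281 / 9.79 = 8237.7 m.
H_planet X = 2290 × 443 / 4.51 = 224940 m.
H_Earth/H_planet X = 8237.7/224940 = 0.036622.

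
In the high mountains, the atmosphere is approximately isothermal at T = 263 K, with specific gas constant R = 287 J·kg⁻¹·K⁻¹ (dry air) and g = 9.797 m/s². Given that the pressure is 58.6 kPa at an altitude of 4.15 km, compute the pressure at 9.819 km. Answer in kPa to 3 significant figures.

P ≈ 28.1 kPa

Scale height: H = RT/g = 287 × 263 / 9.797 = 7704.5 m.
Between two levels, P₂ = P₁ exp(−Δz/H) with Δz = z₂ − z₁.
Δz = 9819.0 − 4150.0 = 5669.0 m; Δz/H = 5669.0/7704.5 = 0.73580.
P₂ = 58.6 × exp(−0.73580) = 58.6 × 0.47912 = 28.076 kPa.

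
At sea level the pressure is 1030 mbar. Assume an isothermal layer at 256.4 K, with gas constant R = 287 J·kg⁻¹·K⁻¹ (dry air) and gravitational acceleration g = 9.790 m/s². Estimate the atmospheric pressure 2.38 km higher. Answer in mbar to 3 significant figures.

P ≈ 750 mbar

Scale height: H = RT/g = 287 × 256.4 / 9.790 = 7516.5 m.
Barometric formula: P = P₀ exp(−z/H).
z/H = 2380.0/7516.5 = 0.31664; exp(−0.31664) = 0.72859.
P = 1030 × 0.72859 = 750.45 mbar.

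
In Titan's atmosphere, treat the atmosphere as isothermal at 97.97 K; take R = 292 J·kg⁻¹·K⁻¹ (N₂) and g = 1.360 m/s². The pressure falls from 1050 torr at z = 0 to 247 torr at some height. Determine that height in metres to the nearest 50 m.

z ≈ 30450 m

Scale height: H = RT/g = 292 × 97.97 / 1.360 = 21035 m.
Invert the barometric formula: z = H ln(P₀/P).
P₀/P = 1050/247 = 4.2510; ln(4.2510) = 1.4472.
z = 21035 × 1.4472 = 30442 m.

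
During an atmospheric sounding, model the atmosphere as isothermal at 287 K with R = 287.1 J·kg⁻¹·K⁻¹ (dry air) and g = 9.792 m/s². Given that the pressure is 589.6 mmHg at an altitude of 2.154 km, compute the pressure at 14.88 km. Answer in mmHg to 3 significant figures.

Scale height: H = RT/g = 287.1 × 287 / 9.792 = 8414.8 m.
Between two levels, P₂ = P₁ exp(−Δz/H) with Δz = z₂ − z₁.
Δz = 14880 − 2154.0 = 12726 m; Δz/H = 12726/8414.8 = 1.5123.
P₂ = 589.6 × exp(−1.5123) = 589.6 × 0.22040 = 129.95 mmHg.

P ≈ 130 mmHg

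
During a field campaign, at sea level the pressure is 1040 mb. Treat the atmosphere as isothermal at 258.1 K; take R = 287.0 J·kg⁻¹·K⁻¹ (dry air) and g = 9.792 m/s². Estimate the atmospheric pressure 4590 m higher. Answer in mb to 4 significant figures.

Scale height: H = RT/g = 287.0 × 258.1 / 9.792 = 7564.8 m.
Barometric formula: P = P₀ exp(−z/H).
z/H = 4590.0/7564.8 = 0.60676; exp(−0.60676) = 0.54511.
P = 1040 × 0.54511 = 566.91 mb.

P ≈ 566.9 mb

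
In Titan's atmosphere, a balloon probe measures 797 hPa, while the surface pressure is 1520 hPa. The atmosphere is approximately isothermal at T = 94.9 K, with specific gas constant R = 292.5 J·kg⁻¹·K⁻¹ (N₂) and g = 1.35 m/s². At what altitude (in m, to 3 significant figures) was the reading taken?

z ≈ 13300 m

Scale height: H = RT/g = 292.5 × 94.9 / 1.35 = 20562 m.
Invert the barometric formula: z = H ln(P₀/P).
P₀/P = 1520/797 = 1.9072; ln(1.9072) = 0.64564.
z = 20562 × 0.64564 = 13276 m.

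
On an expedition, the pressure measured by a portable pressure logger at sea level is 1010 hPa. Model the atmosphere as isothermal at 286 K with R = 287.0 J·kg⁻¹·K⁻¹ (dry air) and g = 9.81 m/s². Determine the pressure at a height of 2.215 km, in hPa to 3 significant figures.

P ≈ 775 hPa

Scale height: H = RT/g = 287.0 × 286 / 9.81 = 8367.2 m.
Barometric formula: P = P₀ exp(−z/H).
z/H = 2215.0/8367.2 = 0.26472; exp(−0.26472) = 0.76742.
P = 1010 × 0.76742 = 775.09 hPa.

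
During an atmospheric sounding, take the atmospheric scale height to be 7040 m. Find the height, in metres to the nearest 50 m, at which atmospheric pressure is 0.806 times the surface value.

Set P/P₀ = exp(−z/H) = 0.806, so z = −H ln(0.806).
−ln(0.806) = 0.21567; z = 7040.0 × 0.21567 = 1518.3 m.

z ≈ 1500 m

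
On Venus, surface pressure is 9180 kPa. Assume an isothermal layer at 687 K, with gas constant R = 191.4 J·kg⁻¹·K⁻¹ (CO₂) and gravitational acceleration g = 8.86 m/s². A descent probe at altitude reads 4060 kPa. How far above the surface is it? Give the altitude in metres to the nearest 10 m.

Scale height: H = RT/g = 191.4 × 687 / 8.86 = 14841 m.
Invert the barometric formula: z = H ln(P₀/P).
P₀/P = 9180/4060 = 2.2611; ln(2.2611) = 0.81585.
z = 14841 × 0.81585 = 12108 m.

z ≈ 12110 m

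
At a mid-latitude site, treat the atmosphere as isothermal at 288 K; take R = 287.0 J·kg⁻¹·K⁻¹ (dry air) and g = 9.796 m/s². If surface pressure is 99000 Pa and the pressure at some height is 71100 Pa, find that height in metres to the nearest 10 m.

Scale height: H = RT/g = 287.0 × 288 / 9.796 = 8437.7 m.
Invert the barometric formula: z = H ln(P₀/P).
P₀/P = 99000/71100 = 1.3924; ln(1.3924) = 0.33103.
z = 8437.7 × 0.33103 = 2793.1 m.

z ≈ 2790 m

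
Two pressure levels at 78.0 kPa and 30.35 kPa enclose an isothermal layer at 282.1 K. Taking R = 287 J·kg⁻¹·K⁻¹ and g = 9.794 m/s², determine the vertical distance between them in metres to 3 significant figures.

Δz ≈ 7800 m

Hypsometric equation: Δz = (R T̄/g) ln(P₁/P₂).
R T̄/g = 287 × 282.1 / 9.794 = 8266.6 m.
ln(78.0/30.35) = ln(2.5700) = 0.94391.
Δz = 8266.6 × 0.94391 = 7802.9 m.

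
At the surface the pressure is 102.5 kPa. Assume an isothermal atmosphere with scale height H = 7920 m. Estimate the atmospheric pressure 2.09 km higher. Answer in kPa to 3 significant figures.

Barometric formula: P = P₀ exp(−z/H).
z/H = 2090.0/7920.0 = 0.26389; exp(−0.26389) = 0.76806.
P = 102.5 × 0.76806 = 78.726 kPa.

P ≈ 78.7 kPa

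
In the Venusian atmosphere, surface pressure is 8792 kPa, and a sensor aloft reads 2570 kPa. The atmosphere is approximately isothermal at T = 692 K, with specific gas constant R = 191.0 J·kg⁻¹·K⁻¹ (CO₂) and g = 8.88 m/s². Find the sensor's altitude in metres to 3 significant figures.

Scale height: H = RT/g = 191.0 × 692 / 8.88 = 14884 m.
Invert the barometric formula: z = H ln(P₀/P).
P₀/P = 8792/2570 = 3.4210; ln(3.4210) = 1.2299.
z = 14884 × 1.2299 = 18306 m.

z ≈ 18300 m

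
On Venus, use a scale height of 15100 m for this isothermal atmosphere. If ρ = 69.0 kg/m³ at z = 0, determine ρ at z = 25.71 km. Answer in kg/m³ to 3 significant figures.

ρ ≈ 12.6 kg/m³

In an isothermal atmosphere, density decays like pressure: ρ = ρ₀ exp(−z/H).
z/H = 25710/15100 = 1.7026; exp(−1.7026) = 0.18221.
ρ = 69.0 × 0.18221 = 12.572 kg/m³.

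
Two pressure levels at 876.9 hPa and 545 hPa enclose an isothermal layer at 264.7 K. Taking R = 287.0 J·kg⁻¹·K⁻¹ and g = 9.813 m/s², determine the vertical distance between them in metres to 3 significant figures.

Δz ≈ 3680 m

Hypsometric equation: Δz = (R T̄/g) ln(P₁/P₂).
R T̄/g = 287.0 × 264.7 / 9.813 = 7741.7 m.
ln(876.9/545) = ln(1.6090) = 0.47561.
Δz = 7741.7 × 0.47561 = 3682.0 m.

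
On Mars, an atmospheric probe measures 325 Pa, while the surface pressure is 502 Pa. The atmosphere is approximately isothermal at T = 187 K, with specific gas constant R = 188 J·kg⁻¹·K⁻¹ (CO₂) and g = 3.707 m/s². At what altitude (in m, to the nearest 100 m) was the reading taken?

z ≈ 4100 m

Scale height: H = RT/g = 188 × 187 / 3.707 = 9483.7 m.
Invert the barometric formula: z = H ln(P₀/P).
P₀/P = 502/325 = 1.5446; ln(1.5446) = 0.43476.
z = 9483.7 × 0.43476 = 4123.1 m.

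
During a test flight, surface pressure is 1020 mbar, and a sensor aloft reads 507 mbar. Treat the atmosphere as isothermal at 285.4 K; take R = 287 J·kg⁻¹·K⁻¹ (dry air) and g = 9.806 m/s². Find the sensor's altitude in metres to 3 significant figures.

Scale height: H = RT/g = 287 × 285.4 / 9.806 = 8353.0 m.
Invert the barometric formula: z = H ln(P₀/P).
P₀/P = 1020/507 = 2.0118; ln(2.0118) = 0.69903.
z = 8353.0 × 0.69903 = 5839.0 m.

z ≈ 5840 m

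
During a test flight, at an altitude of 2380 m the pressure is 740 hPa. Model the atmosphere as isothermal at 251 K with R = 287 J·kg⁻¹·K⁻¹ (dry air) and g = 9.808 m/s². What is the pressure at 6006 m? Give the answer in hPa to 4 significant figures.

Scale height: H = RT/g = 287 × 251 / 9.808 = 7344.7 m.
Between two levels, P₂ = P₁ exp(−Δz/H) with Δz = z₂ − z₁.
Δz = 6006.0 − 2380.0 = 3626.0 m; Δz/H = 3626.0/7344.7 = 0.49369.
P₂ = 740 × exp(−0.49369) = 740 × 0.61037 = 451.67 hPa.

P ≈ 451.7 hPa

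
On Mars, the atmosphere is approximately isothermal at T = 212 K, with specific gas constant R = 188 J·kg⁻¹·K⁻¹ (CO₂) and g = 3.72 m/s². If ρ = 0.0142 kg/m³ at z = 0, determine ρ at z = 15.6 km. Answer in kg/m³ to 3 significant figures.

Scale height: H = RT/g = 188 × 212 / 3.72 = 10714 m.
In an isothermal atmosphere, density decays like pressure: ρ = ρ₀ exp(−z/H).
z/H = 15600/10714 = 1.4560; exp(−1.4560) = 0.23317.
ρ = 0.0142 × 0.23317 = 0.0033110 kg/m³.

ρ ≈ 0.00331 kg/m³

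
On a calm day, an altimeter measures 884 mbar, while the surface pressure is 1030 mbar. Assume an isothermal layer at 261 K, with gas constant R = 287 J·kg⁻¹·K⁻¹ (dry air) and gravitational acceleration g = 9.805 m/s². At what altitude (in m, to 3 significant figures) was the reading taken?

z ≈ 1170 m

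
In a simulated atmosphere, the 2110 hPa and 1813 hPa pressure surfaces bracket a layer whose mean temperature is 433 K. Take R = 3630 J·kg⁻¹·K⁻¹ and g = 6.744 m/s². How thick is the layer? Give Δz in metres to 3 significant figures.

Δz ≈ 35400 m

Hypsometric equation: Δz = (R T̄/g) ln(P₁/P₂).
R T̄/g = 3630 × 433 / 6.744 = 233060 m.
ln(2110/1813) = ln(1.1638) = 0.15169.
Δz = 233060 × 0.15169 = 35353 m.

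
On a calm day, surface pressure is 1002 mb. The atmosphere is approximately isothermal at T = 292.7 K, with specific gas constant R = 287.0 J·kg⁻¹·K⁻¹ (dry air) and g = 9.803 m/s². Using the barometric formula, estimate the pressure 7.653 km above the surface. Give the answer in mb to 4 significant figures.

Scale height: H = RT/g = 287.0 × 292.7 / 9.803 = 8569.3 m.
Barometric formula: P = P₀ exp(−z/H).
z/H = 7653.0/8569.3 = 0.89307; exp(−0.89307) = 0.40940.
P = 1002 × 0.40940 = 410.22 mb.

P ≈ 410.2 mb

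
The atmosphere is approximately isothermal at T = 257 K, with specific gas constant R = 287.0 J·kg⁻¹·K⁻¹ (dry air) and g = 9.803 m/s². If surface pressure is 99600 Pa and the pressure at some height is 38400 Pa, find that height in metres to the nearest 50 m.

Scale height: H = RT/g = 287.0 × 257 / 9.803 = 7524.1 m.
Invert the barometric formula: z = H ln(P₀/P).
P₀/P = 99600/38400 = 2.5938; ln(2.5938) = 0.95312.
z = 7524.1 × 0.95312 = 7171.4 m.

z ≈ 7150 m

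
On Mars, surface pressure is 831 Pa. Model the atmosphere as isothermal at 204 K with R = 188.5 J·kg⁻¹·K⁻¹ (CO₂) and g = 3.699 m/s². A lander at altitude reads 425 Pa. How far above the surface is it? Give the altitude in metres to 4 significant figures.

Scale height: H = RT/g = 188.5 × 204 / 3.699 = 10396 m.
Invert the barometric formula: z = H ln(P₀/P).
P₀/P = 831/425 = 1.9553; ln(1.9553) = 0.67054.
z = 10396 × 0.67054 = 6970.9 m.

z ≈ 6971 m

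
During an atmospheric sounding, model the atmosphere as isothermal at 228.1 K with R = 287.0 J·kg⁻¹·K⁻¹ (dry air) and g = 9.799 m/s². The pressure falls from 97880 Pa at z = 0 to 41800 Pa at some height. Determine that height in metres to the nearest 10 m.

Scale height: H = RT/g = 287.0 × 228.1 / 9.799 = 6680.8 m.
Invert the barometric formula: z = H ln(P₀/P).
P₀/P = 97880/41800 = 2.3416; ln(2.3416) = 0.85083.
z = 6680.8 × 0.85083 = 5684.2 m.

z ≈ 5680 m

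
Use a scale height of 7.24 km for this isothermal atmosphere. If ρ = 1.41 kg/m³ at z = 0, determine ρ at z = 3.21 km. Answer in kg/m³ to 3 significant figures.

In an isothermal atmosphere, density decays like pressure: ρ = ρ₀ exp(−z/H).
z/H = 3210.0/7240.0 = 0.44337; exp(−0.44337) = 0.64187.
ρ = 1.41 × 0.64187 = 0.90504 kg/m³.

ρ ≈ 0.905 kg/m³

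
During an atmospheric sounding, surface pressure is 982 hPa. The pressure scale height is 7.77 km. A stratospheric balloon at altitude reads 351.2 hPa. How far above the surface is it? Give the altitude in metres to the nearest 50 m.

z ≈ 8000 m

Invert the barometric formula: z = H ln(P₀/P).
P₀/P = 982/351.2 = 2.7961; ln(2.7961) = 1.0282.
z = 7770.0 × 1.0282 = 7989.1 m.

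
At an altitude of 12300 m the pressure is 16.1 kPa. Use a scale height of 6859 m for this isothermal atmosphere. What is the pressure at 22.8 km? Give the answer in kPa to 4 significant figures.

P ≈ 3.483 kPa

Between two levels, P₂ = P₁ exp(−Δz/H) with Δz = z₂ − z₁.
Δz = 22800 − 12300 = 10500 m; Δz/H = 10500/6859.0 = 1.5308.
P₂ = 16.1 × exp(−1.5308) = 16.1 × 0.21636 = 3.4834 kPa.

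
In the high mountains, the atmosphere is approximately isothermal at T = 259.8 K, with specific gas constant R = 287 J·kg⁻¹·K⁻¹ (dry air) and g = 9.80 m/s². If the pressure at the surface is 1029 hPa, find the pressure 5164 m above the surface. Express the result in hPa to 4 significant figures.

Scale height: H = RT/g = 287 × 259.8 / 9.80 = 7608.4 m.
Barometric formula: P = P₀ exp(−z/H).
z/H = 5164.0/7608.4 = 0.67872; exp(−0.67872) = 0.50727.
P = 1029 × 0.50727 = 521.98 hPa.

P ≈ 522.0 hPa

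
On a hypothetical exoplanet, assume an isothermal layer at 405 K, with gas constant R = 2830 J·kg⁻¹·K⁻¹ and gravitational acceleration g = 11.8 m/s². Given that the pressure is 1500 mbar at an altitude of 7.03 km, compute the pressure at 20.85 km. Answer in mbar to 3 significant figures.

P ≈ 1300 mbar

Scale height: H = RT/g = 2830 × 405 / 11.8 = 97131 m.
Between two levels, P₂ = P₁ exp(−Δz/H) with Δz = z₂ − z₁.
Δz = 20850 − 7030.0 = 13820 m; Δz/H = 13820/97131 = 0.14228.
P₂ = 1500 × exp(−0.14228) = 1500 × 0.86738 = 1301.1 mbar.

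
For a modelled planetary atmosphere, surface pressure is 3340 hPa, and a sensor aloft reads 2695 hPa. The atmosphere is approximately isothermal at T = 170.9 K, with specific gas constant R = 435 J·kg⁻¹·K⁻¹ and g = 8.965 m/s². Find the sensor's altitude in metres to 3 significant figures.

z ≈ 1780 m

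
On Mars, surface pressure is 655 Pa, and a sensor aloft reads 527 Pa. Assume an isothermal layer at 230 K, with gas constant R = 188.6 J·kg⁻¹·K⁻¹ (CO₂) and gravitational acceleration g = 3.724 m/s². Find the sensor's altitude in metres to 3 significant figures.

z ≈ 2530 m

Scale height: H = RT/g = 188.6 × 230 / 3.724 = 11648 m.
Invert the barometric formula: z = H ln(P₀/P).
P₀/P = 655/527 = 1.2429; ln(1.2429) = 0.21745.
z = 11648 × 0.21745 = 2532.9 m.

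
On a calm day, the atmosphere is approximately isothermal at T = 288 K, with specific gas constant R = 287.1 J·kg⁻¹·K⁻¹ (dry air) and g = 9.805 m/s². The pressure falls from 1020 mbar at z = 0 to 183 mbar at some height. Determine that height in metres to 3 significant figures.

z ≈ 14500 m

Scale height: H = RT/g = 287.1 × 288 / 9.805 = 8432.9 m.
Invert the barometric formula: z = H ln(P₀/P).
P₀/P = 1020/183 = 5.5738; ln(5.5738) = 1.7181.
z = 8432.9 × 1.7181 = 14489 m.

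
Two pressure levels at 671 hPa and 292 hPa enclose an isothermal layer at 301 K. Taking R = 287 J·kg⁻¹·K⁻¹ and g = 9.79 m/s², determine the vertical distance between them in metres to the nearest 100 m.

Δz ≈ 7300 m

Hypsometric equation: Δz = (R T̄/g) ln(P₁/P₂).
R T̄/g = 287 × 301 / 9.79 = 8824.0 m.
ln(671/292) = ln(2.2979) = 0.83200.
Δz = 8824.0 × 0.83200 = 7341.6 m.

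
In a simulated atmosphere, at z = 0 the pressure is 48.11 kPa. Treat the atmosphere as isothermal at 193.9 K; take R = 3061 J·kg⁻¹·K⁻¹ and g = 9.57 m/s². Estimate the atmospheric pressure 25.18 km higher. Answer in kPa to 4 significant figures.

Scale height: H = RT/g = 3061 × 193.9 / 9.57 = 62020 m.
Barometric formula: P = P₀ exp(−z/H).
z/H = 25180/62020 = 0.40600; exp(−0.40600) = 0.66631.
P = 48.11 × 0.66631 = 32.056 kPa.

P ≈ 32.06 kPa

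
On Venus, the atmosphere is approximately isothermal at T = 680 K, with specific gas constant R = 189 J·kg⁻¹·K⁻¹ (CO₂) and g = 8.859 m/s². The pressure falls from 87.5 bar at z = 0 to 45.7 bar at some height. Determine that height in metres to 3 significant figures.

z ≈ 9420 m

Scale height: H = RT/g = 189 × 680 / 8.859 = 14507 m.
Invert the barometric formula: z = H ln(P₀/P).
P₀/P = 87.5/45.7 = 1.9147; ln(1.9147) = 0.64956.
z = 14507 × 0.64956 = 9423.2 m.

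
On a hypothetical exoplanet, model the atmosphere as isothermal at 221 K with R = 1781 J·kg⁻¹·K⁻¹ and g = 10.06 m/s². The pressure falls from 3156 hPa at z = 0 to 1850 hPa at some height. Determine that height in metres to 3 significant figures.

Scale height: H = RT/g = 1781 × 221 / 10.06 = 39125 m.
Invert the barometric formula: z = H ln(P₀/P).
P₀/P = 3156/1850 = 1.7059; ln(1.7059) = 0.53409.
z = 39125 × 0.53409 = 20896 m.

z ≈ 20900 m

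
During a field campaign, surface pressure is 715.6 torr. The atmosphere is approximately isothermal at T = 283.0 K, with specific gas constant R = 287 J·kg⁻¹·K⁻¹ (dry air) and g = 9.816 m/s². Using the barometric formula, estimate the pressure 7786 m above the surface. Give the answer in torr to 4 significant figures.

Scale height: H = RT/g = 287 × 283.0 / 9.816 = 8274.3 m.
Barometric formula: P = P₀ exp(−z/H).
z/H = 7786.0/8274.3 = 0.94099; exp(−0.94099) = 0.39024.
P = 715.6 × 0.39024 = 279.26 torr.

P ≈ 279.3 torr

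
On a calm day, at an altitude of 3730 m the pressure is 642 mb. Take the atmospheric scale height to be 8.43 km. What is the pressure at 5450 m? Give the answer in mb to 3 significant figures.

P ≈ 524 mb

Between two levels, P₂ = P₁ exp(−Δz/H) with Δz = z₂ − z₁.
Δz = 5450.0 − 3730.0 = 1720.0 m; Δz/H = 1720.0/8430.0 = 0.20403.
P₂ = 642 × exp(−0.20403) = 642 × 0.81544 = 523.51 mb.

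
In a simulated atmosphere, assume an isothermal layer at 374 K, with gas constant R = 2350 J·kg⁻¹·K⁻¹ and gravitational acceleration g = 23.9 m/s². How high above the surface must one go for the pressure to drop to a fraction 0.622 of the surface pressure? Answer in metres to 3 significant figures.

Scale height: H = RT/g = 2350 × 374 / 23.9 = 36774 m.
Set P/P₀ = exp(−z/H) = 0.622, so z = −H ln(0.622).
−ln(0.622) = 0.47482; z = 36774 × 0.47482 = 17461 m.

z ≈ 17500 m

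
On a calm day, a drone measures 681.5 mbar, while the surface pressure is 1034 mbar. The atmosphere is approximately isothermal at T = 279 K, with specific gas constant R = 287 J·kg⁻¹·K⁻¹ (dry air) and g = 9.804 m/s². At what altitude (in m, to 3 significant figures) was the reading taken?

Scale height: H = RT/g = 287 × 279 / 9.804 = 8167.4 m.
Invert the barometric formula: z = H ln(P₀/P).
P₀/P = 1034/681.5 = 1.5172; ln(1.5172) = 0.41687.
z = 8167.4 × 0.41687 = 3404.7 m.

z ≈ 3400 m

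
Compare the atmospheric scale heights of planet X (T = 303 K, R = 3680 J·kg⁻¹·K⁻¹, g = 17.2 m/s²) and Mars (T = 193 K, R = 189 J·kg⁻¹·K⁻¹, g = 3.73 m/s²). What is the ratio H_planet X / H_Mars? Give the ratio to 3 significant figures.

H_planet X/H_Mars ≈ 6.63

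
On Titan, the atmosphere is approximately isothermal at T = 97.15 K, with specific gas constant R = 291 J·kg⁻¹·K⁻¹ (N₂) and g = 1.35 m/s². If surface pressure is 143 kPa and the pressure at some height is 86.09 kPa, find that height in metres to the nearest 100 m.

z ≈ 10600 m

Scale height: H = RT/g = 291 × 97.15 / 1.35 = 20941 m.
Invert the barometric formula: z = H ln(P₀/P).
P₀/P = 143/86.09 = 1.6611; ln(1.6611) = 0.50748.
z = 20941 × 0.50748 = 10627 m.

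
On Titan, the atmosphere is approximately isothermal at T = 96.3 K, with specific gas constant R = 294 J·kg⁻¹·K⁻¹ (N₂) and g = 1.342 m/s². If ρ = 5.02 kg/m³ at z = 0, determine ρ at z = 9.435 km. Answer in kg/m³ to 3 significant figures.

ρ ≈ 3.21 kg/m³

Scale height: H = RT/g = 294 × 96.3 / 1.342 = 21097 m.
In an isothermal atmosphere, density decays like pressure: ρ = ρ₀ exp(−z/H).
z/H = 9435.0/21097 = 0.44722; exp(−0.44722) = 0.63940.
ρ = 5.02 × 0.63940 = 3.2098 kg/m³.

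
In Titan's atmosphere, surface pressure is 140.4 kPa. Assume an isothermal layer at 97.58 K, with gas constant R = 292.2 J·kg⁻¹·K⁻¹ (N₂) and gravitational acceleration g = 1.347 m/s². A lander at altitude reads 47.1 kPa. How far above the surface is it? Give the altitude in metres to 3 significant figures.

Scale height: H = RT/g = 292.2 × 97.58 / 1.347 = 21168 m.
Invert the barometric formula: z = H ln(P₀/P).
P₀/P = 140.4/47.1 = 2.9809; ln(2.9809) = 1.0922.
z = 21168 × 1.0922 = 23120 m.

z ≈ 23100 m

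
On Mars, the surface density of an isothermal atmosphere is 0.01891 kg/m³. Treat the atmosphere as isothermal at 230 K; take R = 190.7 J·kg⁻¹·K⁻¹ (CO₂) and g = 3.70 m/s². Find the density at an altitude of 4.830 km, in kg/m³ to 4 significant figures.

Scale height: H = RT/g = 190.7 × 230 / 3.70 = 11854 m.
In an isothermal atmosphere, density decays like pressure: ρ = ρ₀ exp(−z/H).
z/H = 4830.0/11854 = 0.40746; exp(−0.40746) = 0.66534.
ρ = 0.01891 × 0.66534 = 0.012582 kg/m³.

ρ ≈ 0.01258 kg/m³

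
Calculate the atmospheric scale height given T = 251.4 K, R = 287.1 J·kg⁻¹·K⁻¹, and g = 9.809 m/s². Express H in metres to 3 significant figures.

The scale height of an isothermal atmosphere is H = RT/g.
H = 287.1 × 251.4 / 9.809 = 72177/9.809 = 7358.2 m.

H ≈ 7360 m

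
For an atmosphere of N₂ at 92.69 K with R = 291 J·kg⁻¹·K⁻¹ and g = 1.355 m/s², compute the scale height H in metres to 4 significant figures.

The scale height of an isothermal atmosphere is H = RT/g.
H = 291 × 92.69 / 1.355 = 26973/1.355 = 19906 m.

H ≈ 19910 m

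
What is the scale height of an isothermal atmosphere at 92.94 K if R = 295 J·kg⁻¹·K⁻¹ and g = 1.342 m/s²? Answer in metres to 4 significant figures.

The scale height of an isothermal atmosphere is H = RT/g.
H = 295 × 92.94 / 1.342 = 27417/1.342 = 20430 m.

H ≈ 20430 m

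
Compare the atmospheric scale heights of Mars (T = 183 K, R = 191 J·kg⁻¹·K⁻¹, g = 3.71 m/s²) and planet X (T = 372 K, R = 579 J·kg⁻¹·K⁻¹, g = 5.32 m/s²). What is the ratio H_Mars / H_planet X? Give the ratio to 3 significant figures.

H_Mars/H_planet X ≈ 0.233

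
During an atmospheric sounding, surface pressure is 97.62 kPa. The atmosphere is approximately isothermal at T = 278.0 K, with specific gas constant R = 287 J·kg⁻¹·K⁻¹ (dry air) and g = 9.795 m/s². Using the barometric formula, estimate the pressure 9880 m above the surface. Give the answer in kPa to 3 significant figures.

Scale height: H = RT/g = 287 × 278.0 / 9.795 = 8145.6 m.
Barometric formula: P = P₀ exp(−z/H).
z/H = 9880.0/8145.6 = 1.2129; exp(−1.2129) = 0.29733.
P = 97.62 × 0.29733 = 29.025 kPa.

P ≈ 29.0 kPa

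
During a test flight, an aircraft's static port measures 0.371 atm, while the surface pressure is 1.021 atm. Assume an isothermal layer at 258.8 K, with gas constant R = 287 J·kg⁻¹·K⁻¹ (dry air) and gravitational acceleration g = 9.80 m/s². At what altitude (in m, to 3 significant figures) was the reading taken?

z ≈ 7670 m

Scale height: H = RT/g = 287 × 258.8 / 9.80 = 7579.1 m.
Invert the barometric formula: z = H ln(P₀/P).
P₀/P = 1.021/0.371 = 2.7520; ln(2.7520) = 1.0123.
z = 7579.1 × 1.0123 = 7672.3 m.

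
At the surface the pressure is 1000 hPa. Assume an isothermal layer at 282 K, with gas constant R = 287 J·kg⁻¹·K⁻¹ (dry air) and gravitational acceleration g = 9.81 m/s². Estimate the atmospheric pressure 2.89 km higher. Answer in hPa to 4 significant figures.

P ≈ 704.5 hPa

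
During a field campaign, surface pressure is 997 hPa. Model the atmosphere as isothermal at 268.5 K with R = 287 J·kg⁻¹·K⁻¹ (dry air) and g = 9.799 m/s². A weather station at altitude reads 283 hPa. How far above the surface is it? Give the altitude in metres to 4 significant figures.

z ≈ 9903 m

Scale height: H = RT/g = 287 × 268.5 / 9.799 = 7864.0 m.
Invert the barometric formula: z = H ln(P₀/P).
P₀/P = 997/283 = 3.5230; ln(3.5230) = 1.2593.
z = 7864.0 × 1.2593 = 9903.1 m.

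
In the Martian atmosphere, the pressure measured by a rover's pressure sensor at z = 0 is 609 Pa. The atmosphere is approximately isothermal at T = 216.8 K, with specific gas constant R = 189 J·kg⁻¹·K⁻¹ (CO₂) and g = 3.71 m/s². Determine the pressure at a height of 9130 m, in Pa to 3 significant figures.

P ≈ 266 Pa

Scale height: H = RT/g = 189 × 216.8 / 3.71 = 11045 m.
Barometric formula: P = P₀ exp(−z/H).
z/H = 9130.0/11045 = 0.82662; exp(−0.82662) = 0.43753.
P = 609 × 0.43753 = 266.46 Pa.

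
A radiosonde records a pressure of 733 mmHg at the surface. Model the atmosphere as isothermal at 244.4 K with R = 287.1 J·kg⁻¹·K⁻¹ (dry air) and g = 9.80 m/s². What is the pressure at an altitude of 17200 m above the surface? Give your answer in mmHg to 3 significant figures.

Scale height: H = RT/g = 287.1 × 244.4 / 9.80 = 7159.9 m.
Barometric formula: P = P₀ exp(−z/H).
z/H = 17200/7159.9 = 2.4023; exp(−2.4023) = 0.090510.
P = 733 × 0.090510 = 66.344 mmHg.

P ≈ 66.3 mmHg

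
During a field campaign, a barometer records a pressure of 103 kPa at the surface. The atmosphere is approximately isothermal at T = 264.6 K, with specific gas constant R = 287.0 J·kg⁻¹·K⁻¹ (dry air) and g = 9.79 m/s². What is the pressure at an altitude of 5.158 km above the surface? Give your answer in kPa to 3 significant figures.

Scale height: H = RT/g = 287.0 × 264.6 / 9.79 = 7756.9 m.
Barometric formula: P = P₀ exp(−z/H).
z/H = 5158.0/7756.9 = 0.66496; exp(−0.66496) = 0.51429.
P = 103 × 0.51429 = 52.972 kPa.

P ≈ 53.0 kPa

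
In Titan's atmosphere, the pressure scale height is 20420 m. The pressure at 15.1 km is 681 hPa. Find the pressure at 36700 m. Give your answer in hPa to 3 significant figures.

Between two levels, P₂ = P₁ exp(−Δz/H) with Δz = z₂ − z₁.
Δz = 36700 − 15100 = 21600 m; Δz/H = 21600/20420 = 1.0578.
P₂ = 681 × exp(−1.0578) = 681 × 0.34722 = 236.46 hPa.

P ≈ 236 hPa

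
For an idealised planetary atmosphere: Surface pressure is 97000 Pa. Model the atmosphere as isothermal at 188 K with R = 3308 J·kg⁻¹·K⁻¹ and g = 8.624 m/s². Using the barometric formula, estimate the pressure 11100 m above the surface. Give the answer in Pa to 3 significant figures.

P ≈ 83200 Pa

Scale height: H = RT/g = 3308 × 188 / 8.624 = 72113 m.
Barometric formula: P = P₀ exp(−z/H).
z/H = 11100/72113 = 0.15393; exp(−0.15393) = 0.85733.
P = 97000 × 0.85733 = 83161 Pa.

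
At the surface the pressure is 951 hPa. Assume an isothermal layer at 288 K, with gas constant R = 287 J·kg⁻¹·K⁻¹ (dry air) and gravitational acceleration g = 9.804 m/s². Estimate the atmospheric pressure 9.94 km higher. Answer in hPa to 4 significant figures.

P ≈ 292.5 hPa

Scale height: H = RT/g = 287 × 288 / 9.804 = 8430.8 m.
Barometric formula: P = P₀ exp(−z/H).
z/H = 9940.0/8430.8 = 1.1790; exp(−1.1790) = 0.30759.
P = 951 × 0.30759 = 292.52 hPa.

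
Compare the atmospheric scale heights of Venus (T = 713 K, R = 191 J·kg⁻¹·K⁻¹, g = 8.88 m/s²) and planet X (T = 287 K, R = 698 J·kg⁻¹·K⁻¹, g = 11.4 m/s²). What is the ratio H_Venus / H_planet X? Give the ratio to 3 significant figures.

H_Venus/H_planet X ≈ 0.873

H = RT/g for each body.
H_Venus = 191 × 713 / 8.88 = 15336 m.
H_planet X = 698 × 287 / 11.4 = 17572 m.
H_Venus/H_planet X = 15336/17572 = 0.87275.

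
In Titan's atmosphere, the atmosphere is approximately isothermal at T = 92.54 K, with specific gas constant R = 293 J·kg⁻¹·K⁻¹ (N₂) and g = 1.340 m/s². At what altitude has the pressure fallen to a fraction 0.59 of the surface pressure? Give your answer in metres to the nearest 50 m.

Scale height: H = RT/g = 293 × 92.54 / 1.340 = 20234 m.
Set P/P₀ = exp(−z/H) = 0.59, so z = −H ln(0.59).
−ln(0.59) = 0.52763; z = 20234 × 0.52763 = 10676 m.

z ≈ 10700 m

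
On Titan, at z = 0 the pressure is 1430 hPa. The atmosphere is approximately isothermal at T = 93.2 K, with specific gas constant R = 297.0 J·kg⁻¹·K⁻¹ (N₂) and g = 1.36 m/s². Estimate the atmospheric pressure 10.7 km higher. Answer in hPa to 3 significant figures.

Scale height: H = RT/g = 297.0 × 93.2 / 1.36 = 20353 m.
Barometric formula: P = P₀ exp(−z/H).
z/H = 10700/20353 = 0.52572; exp(−0.52572) = 0.59113.
P = 1430 × 0.59113 = 845.32 hPa.

P ≈ 845 hPa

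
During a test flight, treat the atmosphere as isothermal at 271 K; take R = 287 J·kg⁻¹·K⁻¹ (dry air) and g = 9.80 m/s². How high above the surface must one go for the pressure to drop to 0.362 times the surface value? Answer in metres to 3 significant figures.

z ≈ 8060 m

Scale height: H = RT/g = 287 × 271 / 9.80 = 7936.4 m.
Set P/P₀ = exp(−z/H) = 0.362, so z = −H ln(0.362).
−ln(0.362) = 1.0161; z = 7936.4 × 1.0161 = 8064.2 m.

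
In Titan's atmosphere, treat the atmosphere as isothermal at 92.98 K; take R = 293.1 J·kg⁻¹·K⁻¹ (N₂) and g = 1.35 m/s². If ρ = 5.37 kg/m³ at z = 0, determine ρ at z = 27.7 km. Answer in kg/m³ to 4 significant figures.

ρ ≈ 1.362 kg/m³

Scale height: H = RT/g = 293.1 × 92.98 / 1.35 = 20187 m.
In an isothermal atmosphere, density decays like pressure: ρ = ρ₀ exp(−z/H).
z/H = 27700/20187 = 1.3722; exp(−1.3722) = 0.25355.
ρ = 5.37 × 0.25355 = 1.3616 kg/m³.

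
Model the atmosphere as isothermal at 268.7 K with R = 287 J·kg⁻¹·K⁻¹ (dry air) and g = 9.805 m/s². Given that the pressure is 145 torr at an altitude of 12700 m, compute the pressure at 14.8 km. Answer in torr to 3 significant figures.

Scale height: H = RT/g = 287 × 268.7 / 9.805 = 7865.1 m.
Between two levels, P₂ = P₁ exp(−Δz/H) with Δz = z₂ − z₁.
Δz = 14800 − 12700 = 2100.0 m; Δz/H = 2100.0/7865.1 = 0.26700.
P₂ = 145 × exp(−0.26700) = 145 × 0.76567 = 111.02 torr.

P ≈ 111 torr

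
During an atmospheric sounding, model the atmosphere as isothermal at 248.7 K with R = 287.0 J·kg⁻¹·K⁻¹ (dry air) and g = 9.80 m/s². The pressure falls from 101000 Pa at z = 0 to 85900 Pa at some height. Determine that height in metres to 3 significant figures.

z ≈ 1180 m

Scale height: H = RT/g = 287.0 × 248.7 / 9.80 = 7283.4 m.
Invert the barometric formula: z = H ln(P₀/P).
P₀/P = 101000/85900 = 1.1758; ln(1.1758) = 0.16195.
z = 7283.4 × 0.16195 = 1179.5 m.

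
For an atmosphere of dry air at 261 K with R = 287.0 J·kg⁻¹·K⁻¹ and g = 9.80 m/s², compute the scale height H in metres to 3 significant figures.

The scale height of an isothermal atmosphere is H = RT/g.
H = 287.0 × 261 / 9.80 = 74907/9.80 = 7643.6 m.

H ≈ 7640 m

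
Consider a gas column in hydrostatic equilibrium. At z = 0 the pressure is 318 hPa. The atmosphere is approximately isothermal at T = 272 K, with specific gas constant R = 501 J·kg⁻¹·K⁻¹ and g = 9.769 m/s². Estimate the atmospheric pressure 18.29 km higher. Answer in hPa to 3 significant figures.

P ≈ 85.7 hPa

Scale height: H = RT/g = 501 × 272 / 9.769 = 13949 m.
Barometric formula: P = P₀ exp(−z/H).
z/H = 18290/13949 = 1.3112; exp(−1.3112) = 0.26950.
P = 318 × 0.26950 = 85.701 hPa.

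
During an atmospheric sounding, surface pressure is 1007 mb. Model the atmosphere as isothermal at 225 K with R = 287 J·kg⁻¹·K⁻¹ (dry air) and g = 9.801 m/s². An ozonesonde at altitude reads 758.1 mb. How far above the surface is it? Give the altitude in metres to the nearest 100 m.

z ≈ 1900 m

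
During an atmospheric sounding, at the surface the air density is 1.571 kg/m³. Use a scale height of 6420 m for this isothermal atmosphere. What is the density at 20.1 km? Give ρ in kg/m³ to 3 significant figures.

In an isothermal atmosphere, density decays like pressure: ρ = ρ₀ exp(−z/H).
z/H = 20100/6420.0 = 3.1308; exp(−3.1308) = 0.043683.
ρ = 1.571 × 0.043683 = 0.068626 kg/m³.

ρ ≈ 0.0686 kg/m³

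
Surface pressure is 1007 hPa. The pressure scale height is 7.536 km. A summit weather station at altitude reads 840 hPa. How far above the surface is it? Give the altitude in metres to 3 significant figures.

Invert the barometric formula: z = H ln(P₀/P).
P₀/P = 1007/840 = 1.1988; ln(1.1988) = 0.18132.
z = 7536.0 × 0.18132 = 1366.4 m.

z ≈ 1370 m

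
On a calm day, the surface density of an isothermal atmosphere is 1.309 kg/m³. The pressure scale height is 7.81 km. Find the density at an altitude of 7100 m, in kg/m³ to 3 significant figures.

In an isothermal atmosphere, density decays like pressure: ρ = ρ₀ exp(−z/H).
z/H = 7100.0/7810.0 = 0.90909; exp(−0.90909) = 0.40289.
ρ = 1.309 × 0.40289 = 0.52738 kg/m³.

ρ ≈ 0.527 kg/m³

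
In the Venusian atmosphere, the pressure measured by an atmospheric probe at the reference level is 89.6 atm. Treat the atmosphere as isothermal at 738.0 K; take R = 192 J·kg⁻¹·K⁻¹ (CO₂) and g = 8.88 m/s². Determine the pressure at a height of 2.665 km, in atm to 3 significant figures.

P ≈ 75.8 atm

Scale height: H = RT/g = 192 × 738.0 / 8.88 = 15957 m.
Barometric formula: P = P₀ exp(−z/H).
z/H = 2665.0/15957 = 0.16701; exp(−0.16701) = 0.84619.
P = 89.6 × 0.84619 = 75.819 atm.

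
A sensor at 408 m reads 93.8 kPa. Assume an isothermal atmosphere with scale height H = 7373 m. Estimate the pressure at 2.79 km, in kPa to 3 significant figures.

Between two levels, P₂ = P₁ exp(−Δz/H) with Δz = z₂ − z₁.
Δz = 2790.0 − 408.00 = 2382.0 m; Δz/H = 2382.0/7373.0 = 0.32307.
P₂ = 93.8 × exp(−0.32307) = 93.8 × 0.72392 = 67.904 kPa.

P ≈ 67.9 kPa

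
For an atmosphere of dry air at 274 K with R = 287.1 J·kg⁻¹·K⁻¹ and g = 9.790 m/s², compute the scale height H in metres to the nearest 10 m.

The scale height of an isothermal atmosphere is H = RT/g.
H = 287.1 × 274 / 9.790 = 78665/9.790 = 8035.2 m.

H ≈ 8040 m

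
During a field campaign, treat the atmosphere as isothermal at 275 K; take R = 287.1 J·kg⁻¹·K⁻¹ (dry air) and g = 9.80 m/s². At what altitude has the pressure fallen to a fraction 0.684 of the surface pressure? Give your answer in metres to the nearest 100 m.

z ≈ 3100 m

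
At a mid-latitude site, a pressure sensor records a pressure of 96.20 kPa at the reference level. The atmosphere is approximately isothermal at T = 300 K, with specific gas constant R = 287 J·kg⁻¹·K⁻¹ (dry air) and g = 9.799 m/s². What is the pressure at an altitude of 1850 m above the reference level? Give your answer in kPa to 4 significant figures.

P ≈ 77.94 kPa

Scale height: H = RT/g = 287 × 300 / 9.799 = 8786.6 m.
Barometric formula: P = P₀ exp(−z/H).
z/H = 1850.0/8786.6 = 0.21055; exp(−0.21055) = 0.81014.
P = 96.20 × 0.81014 = 77.935 kPa.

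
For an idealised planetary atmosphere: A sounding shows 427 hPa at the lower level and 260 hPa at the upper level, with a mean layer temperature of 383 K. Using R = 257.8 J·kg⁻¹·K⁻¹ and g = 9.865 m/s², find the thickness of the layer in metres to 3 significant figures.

Δz ≈ 4970 m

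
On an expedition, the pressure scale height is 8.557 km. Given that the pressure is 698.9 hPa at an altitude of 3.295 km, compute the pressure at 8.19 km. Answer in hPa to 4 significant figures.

Between two levels, P₂ = P₁ exp(−Δz/H) with Δz = z₂ − z₁.
Δz = 8190.0 − 3295.0 = 4895.0 m; Δz/H = 4895.0/8557.0 = 0.57205.
P₂ = 698.9 × exp(−0.57205) = 698.9 × 0.56437 = 394.44 hPa.

P ≈ 394.4 hPa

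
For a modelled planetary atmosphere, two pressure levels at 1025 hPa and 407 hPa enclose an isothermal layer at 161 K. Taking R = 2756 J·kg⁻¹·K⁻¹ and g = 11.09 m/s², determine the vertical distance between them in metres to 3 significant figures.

Hypsometric equation: Δz = (R T̄/g) ln(P₁/P₂).
R T̄/g = 2756 × 161 / 11.09 = 40010 m.
ln(1025/407) = ln(2.5184) = 0.92362.
Δz = 40010 × 0.92362 = 36954 m.

Δz ≈ 37000 m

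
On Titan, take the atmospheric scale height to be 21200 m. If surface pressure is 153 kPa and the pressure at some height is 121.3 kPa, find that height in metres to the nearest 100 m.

Invert the barometric formula: z = H ln(P₀/P).
P₀/P = 153/121.3 = 1.2613; ln(1.2613) = 0.23214.
z = 21200 × 0.23214 = 4921.4 m.

z ≈ 4900 m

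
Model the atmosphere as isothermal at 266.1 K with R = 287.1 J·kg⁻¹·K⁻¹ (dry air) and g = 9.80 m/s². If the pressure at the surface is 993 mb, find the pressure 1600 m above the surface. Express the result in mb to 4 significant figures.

P ≈ 808.7 mb

Scale height: H = RT/g = 287.1 × 266.1 / 9.80 = 7795.6 m.
Barometric formula: P = P₀ exp(−z/H).
z/H = 1600.0/7795.6 = 0.20524; exp(−0.20524) = 0.81445.
P = 993 × 0.81445 = 808.75 mb.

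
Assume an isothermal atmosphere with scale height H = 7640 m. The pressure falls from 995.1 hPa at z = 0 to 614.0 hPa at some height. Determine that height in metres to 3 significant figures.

Invert the barometric formula: z = H ln(P₀/P).
P₀/P = 995.1/614.0 = 1.6207; ln(1.6207) = 0.48286.
z = 7640.0 × 0.48286 = 3689.1 m.

z ≈ 3690 m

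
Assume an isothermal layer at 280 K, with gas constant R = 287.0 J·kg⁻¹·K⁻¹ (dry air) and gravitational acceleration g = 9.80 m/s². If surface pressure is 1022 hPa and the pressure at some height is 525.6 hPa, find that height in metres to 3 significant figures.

z ≈ 5450 m

Scale height: H = RT/g = 287.0 × 280 / 9.80 = 8200.0 m.
Invert the barometric formula: z = H ln(P₀/P).
P₀/P = 1022/525.6 = 1.9444; ln(1.9444) = 0.66495.
z = 8200.0 × 0.66495 = 5452.6 m.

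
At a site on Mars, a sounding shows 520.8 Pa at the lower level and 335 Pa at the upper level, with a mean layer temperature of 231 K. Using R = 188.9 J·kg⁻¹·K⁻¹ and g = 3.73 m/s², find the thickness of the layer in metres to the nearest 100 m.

Hypsometric equation: Δz = (R T̄/g) ln(P₁/P₂).
R T̄/g = 188.9 × 231 / 3.73 = 11699 m.
ln(520.8/335) = ln(1.5546) = 0.44122.
Δz = 11699 × 0.44122 = 5161.8 m.

Δz ≈ 5200 m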